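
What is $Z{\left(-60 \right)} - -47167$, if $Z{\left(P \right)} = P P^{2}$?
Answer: $-168833$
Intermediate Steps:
$Z{\left(P \right)} = P^{3}$
$Z{\left(-60 \right)} - -47167 = \left(-60\right)^{3} - -47167 = -216000 + 47167 = -168833$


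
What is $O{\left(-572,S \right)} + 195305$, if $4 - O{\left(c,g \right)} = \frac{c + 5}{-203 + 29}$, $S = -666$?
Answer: $\frac{11327733}{58} \approx 1.9531 \cdot 10^{5}$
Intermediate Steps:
$O{\left(c,g \right)} = \frac{701}{174} + \frac{c}{174}$ ($O{\left(c,g \right)} = 4 - \frac{c + 5}{-203 + 29} = 4 - \frac{5 + c}{-174} = 4 - \left(5 + c\right) \left(- \frac{1}{174}\right) = 4 - \left(- \frac{5}{174} - \frac{c}{174}\right) = 4 + \left(\frac{5}{174} + \frac{c}{174}\right) = \frac{701}{174} + \frac{c}{174}$)
$O{\left(-572,S \right)} + 195305 = \left(\frac{701}{174} + \frac{1}{174} \left(-572\right)\right) + 195305 = \left(\frac{701}{174} - \frac{286}{87}\right) + 195305 = \frac{43}{58} + 195305 = \frac{11327733}{58}$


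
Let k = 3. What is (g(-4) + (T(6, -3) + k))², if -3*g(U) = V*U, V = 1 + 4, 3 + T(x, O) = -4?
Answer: 64/9 ≈ 7.1111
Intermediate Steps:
T(x, O) = -7 (T(x, O) = -3 - 4 = -7)
V = 5
g(U) = -5*U/3
(g(-4) + (T(6, -3) + k))² = (-5/3*(-4) + (-7 + 3))² = (20/3 - 4)² = (8/3)² = 64/9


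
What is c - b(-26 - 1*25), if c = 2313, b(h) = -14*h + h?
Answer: 1650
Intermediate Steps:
b(h) = -13*h
c - b(-26 - 1*25) = 2313 - (-13)*(-26 - 1*25) = 2313 - (-13)*(-26 - 25) = 2313 - (-13)*(-51) = 2313 - 1*663 = 2313 - 663 = 1650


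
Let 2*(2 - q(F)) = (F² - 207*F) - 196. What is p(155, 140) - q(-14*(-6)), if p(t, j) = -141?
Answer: -5407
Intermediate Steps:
q(F) = 100 - F²/2 + 207*F/2 (q(F) = 2 - ((F² - 207*F) - 196)/2 = 2 - (-196 + F² - 207*F)/2 = 2 + (98 - F²/2 + 207*F/2) = 100 - F²/2 + 207*F/2)
p(155, 140) - q(-14*(-6)) = -141 - (100 - (-14*(-6))²/2 + 207*(-14*(-6))/2) = -141 - (100 - ½*84² + (207/2)*84) = -141 - (100 - ½*7056 + 8694) = -141 - (100 - 3528 + 8694) = -141 - 1*5266 = -141 - 5266 = -5407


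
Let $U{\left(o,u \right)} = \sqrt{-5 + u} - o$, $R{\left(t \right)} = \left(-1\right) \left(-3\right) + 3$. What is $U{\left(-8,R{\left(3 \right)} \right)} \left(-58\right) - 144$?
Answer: $-666$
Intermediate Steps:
$R{\left(t \right)} = 6$ ($R{\left(t \right)} = 3 + 3 = 6$)
$U{\left(-8,R{\left(3 \right)} \right)} \left(-58\right) - 144 = \left(\sqrt{-5 + 6} - -8\right) \left(-58\right) - 144 = \left(\sqrt{1} + 8\right) \left(-58\right) - 144 = \left(1 + 8\right) \left(-58\right) - 144 = 9 \left(-58\right) - 144 = -522 - 144 = -666$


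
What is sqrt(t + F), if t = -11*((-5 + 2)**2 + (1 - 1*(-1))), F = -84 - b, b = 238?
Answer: I*sqrt(443) ≈ 21.048*I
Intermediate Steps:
F = -322 (F = -84 - 1*238 = -84 - 238 = -322)
t = -121 (t = -11*((-3)**2 + (1 + 1)) = -11*(9 + 2) = -11*11 = -121)
sqrt(t + F) = sqrt(-121 - 322) = sqrt(-443) = I*sqrt(443)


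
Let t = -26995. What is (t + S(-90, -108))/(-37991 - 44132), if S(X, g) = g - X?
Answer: 27013/82123 ≈ 0.32893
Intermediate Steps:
(t + S(-90, -108))/(-37991 - 44132) = (-26995 + (-108 - 1*(-90)))/(-37991 - 44132) = (-26995 + (-108 + 90))/(-82123) = (-26995 - 18)*(-1/82123) = -27013*(-1/82123) = 27013/82123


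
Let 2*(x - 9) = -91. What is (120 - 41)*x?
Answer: -5767/2 ≈ -2883.5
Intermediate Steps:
x = -73/2 (x = 9 + (½)*(-91) = 9 - 91/2 = -73/2 ≈ -36.500)
(120 - 41)*x = (120 - 41)*(-73/2) = 79*(-73/2) = -5767/2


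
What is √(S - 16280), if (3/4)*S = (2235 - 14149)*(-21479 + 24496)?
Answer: 4*I*√26967561/3 ≈ 6924.0*I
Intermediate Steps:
S = -143778152/3 (S = 4*((2235 - 14149)*(-21479 + 24496))/3 = 4*(-11914*3017)/3 = (4/3)*(-35944538) = -143778152/3 ≈ -4.7926e+7)
√(S - 16280) = √(-143778152/3 - 16280) = √(-143826992/3) = 4*I*√26967561/3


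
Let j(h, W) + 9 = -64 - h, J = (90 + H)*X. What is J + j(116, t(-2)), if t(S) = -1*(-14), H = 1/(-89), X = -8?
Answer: -80893/89 ≈ -908.91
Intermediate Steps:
H = -1/89 ≈ -0.011236
t(S) = 14
J = -64072/89 (J = (90 - 1/89)*(-8) = (8009/89)*(-8) = -64072/89 ≈ -719.91)
j(h, W) = -73 - h (j(h, W) = -9 + (-64 - h) = -73 - h)
J + j(116, t(-2)) = -64072/89 + (-73 - 1*116) = -64072/89 + (-73 - 116) = -64072/89 - 189 = -80893/89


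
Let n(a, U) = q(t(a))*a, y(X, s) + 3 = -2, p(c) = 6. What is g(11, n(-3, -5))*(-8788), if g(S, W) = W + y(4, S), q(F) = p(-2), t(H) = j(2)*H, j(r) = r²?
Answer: 202124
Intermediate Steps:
t(H) = 4*H (t(H) = 2²*H = 4*H)
q(F) = 6
y(X, s) = -5 (y(X, s) = -3 - 2 = -5)
n(a, U) = 6*a
g(S, W) = -5 + W (g(S, W) = W - 5 = -5 + W)
g(11, n(-3, -5))*(-8788) = (-5 + 6*(-3))*(-8788) = (-5 - 18)*(-8788) = -23*(-8788) = 202124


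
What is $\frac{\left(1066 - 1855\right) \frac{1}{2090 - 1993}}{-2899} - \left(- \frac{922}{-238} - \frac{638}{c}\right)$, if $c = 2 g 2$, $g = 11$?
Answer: $\frac{711350169}{66926314} \approx 10.629$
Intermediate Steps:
$c = 44$ ($c = 2 \cdot 11 \cdot 2 = 22 \cdot 2 = 44$)
$\frac{\left(1066 - 1855\right) \frac{1}{2090 - 1993}}{-2899} - \left(- \frac{922}{-238} - \frac{638}{c}\right) = \frac{\left(1066 - 1855\right) \frac{1}{2090 - 1993}}{-2899} - \left(- \frac{922}{-238} - \frac{638}{44}\right) = - \frac{789}{97} \left(- \frac{1}{2899}\right) - \left(\left(-922\right) \left(- \frac{1}{238}\right) - \frac{29}{2}\right) = \left(-789\right) \frac{1}{97} \left(- \frac{1}{2899}\right) - \left(\frac{461}{119} - \frac{29}{2}\right) = \left(- \frac{789}{97}\right) \left(- \frac{1}{2899}\right) - - \frac{2529}{238} = \frac{789}{281203} + \frac{2529}{238} = \frac{711350169}{66926314}$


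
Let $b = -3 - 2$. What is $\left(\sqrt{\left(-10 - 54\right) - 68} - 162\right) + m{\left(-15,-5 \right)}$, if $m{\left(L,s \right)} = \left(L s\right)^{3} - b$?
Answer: $421718 + 2 i \sqrt{33} \approx 4.2172 \cdot 10^{5} + 11.489 i$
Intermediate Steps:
$b = -5$ ($b = -3 - 2 = -5$)
$m{\left(L,s \right)} = 5 + L^{3} s^{3}$ ($m{\left(L,s \right)} = \left(L s\right)^{3} - -5 = L^{3} s^{3} + 5 = 5 + L^{3} s^{3}$)
$\left(\sqrt{\left(-10 - 54\right) - 68} - 162\right) + m{\left(-15,-5 \right)} = \left(\sqrt{\left(-10 - 54\right) - 68} - 162\right) + \left(5 + \left(-15\right)^{3} \left(-5\right)^{3}\right) = \left(\sqrt{\left(-10 - 54\right) - 68} - 162\right) + \left(5 - -421875\right) = \left(\sqrt{-64 - 68} - 162\right) + \left(5 + 421875\right) = \left(\sqrt{-132} - 162\right) + 421880 = \left(2 i \sqrt{33} - 162\right) + 421880 = \left(-162 + 2 i \sqrt{33}\right) + 421880 = 421718 + 2 i \sqrt{33}$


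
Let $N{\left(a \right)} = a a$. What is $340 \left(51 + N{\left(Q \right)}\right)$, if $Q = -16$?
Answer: $104380$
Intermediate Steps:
$N{\left(a \right)} = a^{2}$
$340 \left(51 + N{\left(Q \right)}\right) = 340 \left(51 + \left(-16\right)^{2}\right) = 340 \left(51 + 256\right) = 340 \cdot 307 = 104380$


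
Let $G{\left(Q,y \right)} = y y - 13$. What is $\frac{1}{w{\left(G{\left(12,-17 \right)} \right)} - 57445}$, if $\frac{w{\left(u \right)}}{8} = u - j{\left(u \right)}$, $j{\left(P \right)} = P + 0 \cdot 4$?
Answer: $- \frac{1}{57445} \approx -1.7408 \cdot 10^{-5}$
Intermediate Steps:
$j{\left(P \right)} = P$ ($j{\left(P \right)} = P + 0 = P$)
$G{\left(Q,y \right)} = -13 + y^{2}$ ($G{\left(Q,y \right)} = y^{2} - 13 = -13 + y^{2}$)
$w{\left(u \right)} = 0$ ($w{\left(u \right)} = 8 \left(u - u\right) = 8 \cdot 0 = 0$)
$\frac{1}{w{\left(G{\left(12,-17 \right)} \right)} - 57445} = \frac{1}{0 - 57445} = \frac{1}{-57445} = - \frac{1}{57445}$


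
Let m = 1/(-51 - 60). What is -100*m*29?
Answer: 2900/111 ≈ 26.126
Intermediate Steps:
m = -1/111 (m = 1/(-111) = -1/111 ≈ -0.0090090)
-100*m*29 = -100*(-1/111)*29 = (100/111)*29 = 2900/111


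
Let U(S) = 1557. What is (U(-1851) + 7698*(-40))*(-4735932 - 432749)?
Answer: 1583492617203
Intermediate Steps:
(U(-1851) + 7698*(-40))*(-4735932 - 432749) = (1557 + 7698*(-40))*(-4735932 - 432749) = (1557 - 307920)*(-5168681) = -306363*(-5168681) = 1583492617203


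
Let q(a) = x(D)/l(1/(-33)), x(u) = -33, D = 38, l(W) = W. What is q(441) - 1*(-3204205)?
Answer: 3205294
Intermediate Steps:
q(a) = 1089 (q(a) = -33/(1/(-33)) = -33/(-1/33) = -33*(-33) = 1089)
q(441) - 1*(-3204205) = 1089 - 1*(-3204205) = 1089 + 3204205 = 3205294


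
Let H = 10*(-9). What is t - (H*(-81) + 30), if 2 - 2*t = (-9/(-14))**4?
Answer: -562339969/76832 ≈ -7319.1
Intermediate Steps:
H = -90
t = 70271/76832 (t = 1 - (-9/(-14))**4/2 = 1 - (-9*(-1/14))**4/2 = 1 - (9/14)**4/2 = 1 - 1/2*6561/38416 = 1 - 6561/76832 = 70271/76832 ≈ 0.91461)
t - (H*(-81) + 30) = 70271/76832 - (-90*(-81) + 30) = 70271/76832 - (7290 + 30) = 70271/76832 - 1*7320 = 70271/76832 - 7320 = -562339969/76832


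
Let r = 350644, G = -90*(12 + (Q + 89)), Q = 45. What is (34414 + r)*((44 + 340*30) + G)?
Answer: -1115127968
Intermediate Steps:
G = -13140 (G = -90*(12 + (45 + 89)) = -90*(12 + 134) = -90*146 = -13140)
(34414 + r)*((44 + 340*30) + G) = (34414 + 350644)*((44 + 340*30) - 13140) = 385058*((44 + 10200) - 13140) = 385058*(10244 - 13140) = 385058*(-2896) = -1115127968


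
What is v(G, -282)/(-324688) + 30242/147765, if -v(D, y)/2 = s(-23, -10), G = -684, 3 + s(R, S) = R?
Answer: 188683283/922644660 ≈ 0.20450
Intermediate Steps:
s(R, S) = -3 + R
v(D, y) = 52 (v(D, y) = -2*(-3 - 23) = -2*(-26) = 52)
v(G, -282)/(-324688) + 30242/147765 = 52/(-324688) + 30242/147765 = 52*(-1/324688) + 30242*(1/147765) = -1/6244 + 30242/147765 = 188683283/922644660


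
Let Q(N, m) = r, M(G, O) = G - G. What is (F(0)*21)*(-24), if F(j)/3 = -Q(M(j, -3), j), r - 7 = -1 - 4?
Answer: 3024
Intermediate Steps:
M(G, O) = 0
r = 2 (r = 7 + (-1 - 4) = 7 - 5 = 2)
Q(N, m) = 2
F(j) = -6 (F(j) = 3*(-1*2) = 3*(-2) = -6)
(F(0)*21)*(-24) = -6*21*(-24) = -126*(-24) = 3024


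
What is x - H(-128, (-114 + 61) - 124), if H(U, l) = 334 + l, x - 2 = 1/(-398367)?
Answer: -61746886/398367 ≈ -155.00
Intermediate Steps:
x = 796733/398367 (x = 2 + 1/(-398367) = 2 - 1/398367 = 796733/398367 ≈ 2.0000)
x - H(-128, (-114 + 61) - 124) = 796733/398367 - (334 + ((-114 + 61) - 124)) = 796733/398367 - (334 + (-53 - 124)) = 796733/398367 - (334 - 177) = 796733/398367 - 1*157 = 796733/398367 - 157 = -61746886/398367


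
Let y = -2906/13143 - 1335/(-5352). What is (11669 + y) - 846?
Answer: 253768757507/23447112 ≈ 10823.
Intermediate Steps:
y = 664331/23447112 (y = -2906*1/13143 - 1335*(-1/5352) = -2906/13143 + 445/1784 = 664331/23447112 ≈ 0.028333)
(11669 + y) - 846 = (11669 + 664331/23447112) - 846 = 273605014259/23447112 - 846 = 253768757507/23447112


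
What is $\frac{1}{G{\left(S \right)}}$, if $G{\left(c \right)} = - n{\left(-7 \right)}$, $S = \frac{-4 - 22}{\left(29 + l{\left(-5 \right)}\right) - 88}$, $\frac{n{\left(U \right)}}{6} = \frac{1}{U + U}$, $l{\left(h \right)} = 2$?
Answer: $\frac{7}{3} \approx 2.3333$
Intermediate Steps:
$n{\left(U \right)} = \frac{3}{U}$ ($n{\left(U \right)} = \frac{6}{U + U} = \frac{6}{2 U} = 6 \frac{1}{2 U} = \frac{3}{U}$)
$S = \frac{26}{57}$ ($S = \frac{-4 - 22}{\left(29 + 2\right) - 88} = - \frac{26}{31 - 88} = - \frac{26}{-57} = \left(-26\right) \left(- \frac{1}{57}\right) = \frac{26}{57} \approx 0.45614$)
$G{\left(c \right)} = \frac{3}{7}$ ($G{\left(c \right)} = - \frac{3}{-7} = - \frac{3 \left(-1\right)}{7} = \left(-1\right) \left(- \frac{3}{7}\right) = \frac{3}{7}$)
$\frac{1}{G{\left(S \right)}} = \frac{1}{\frac{3}{7}} = \frac{7}{3}$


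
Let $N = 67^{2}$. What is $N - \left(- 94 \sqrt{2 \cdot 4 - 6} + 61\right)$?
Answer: $4428 + 94 \sqrt{2} \approx 4560.9$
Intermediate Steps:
$N = 4489$
$N - \left(- 94 \sqrt{2 \cdot 4 - 6} + 61\right) = 4489 - \left(- 94 \sqrt{2 \cdot 4 - 6} + 61\right) = 4489 - \left(- 94 \sqrt{8 - 6} + 61\right) = 4489 - \left(- 94 \sqrt{2} + 61\right) = 4489 - \left(61 - 94 \sqrt{2}\right) = 4428 + 94 \sqrt{2}$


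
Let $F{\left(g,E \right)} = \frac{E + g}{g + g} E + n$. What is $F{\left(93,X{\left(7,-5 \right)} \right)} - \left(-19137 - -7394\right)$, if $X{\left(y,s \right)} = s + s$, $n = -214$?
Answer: $\frac{1071782}{93} \approx 11525.0$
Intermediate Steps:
$X{\left(y,s \right)} = 2 s$
$F{\left(g,E \right)} = -214 + \frac{E \left(E + g\right)}{2 g}$ ($F{\left(g,E \right)} = \frac{E + g}{g + g} E - 214 = \frac{E + g}{2 g} E - 214 = \frac{E \left(E + g\right)}{2 g} - 214 = -214 + \frac{E \left(E + g\right)}{2 g}$)
$F{\left(93,X{\left(7,-5 \right)} \right)} - \left(-19137 - -7394\right) = \frac{\left(2 \left(-5\right)\right)^{2} + 93 \left(-428 + 2 \left(-5\right)\right)}{2 \cdot 93} - \left(-19137 - -7394\right) = \frac{1}{2} \cdot \frac{1}{93} \left(\left(-10\right)^{2} + 93 \left(-428 - 10\right)\right) - \left(-19137 + 7394\right) = \frac{1}{2} \cdot \frac{1}{93} \left(100 + 93 \left(-438\right)\right) - -11743 = \frac{1}{2} \cdot \frac{1}{93} \left(100 - 40734\right) + 11743 = \frac{1}{2} \cdot \frac{1}{93} \left(-40634\right) + 11743 = - \frac{20317}{93} + 11743 = \frac{1071782}{93}$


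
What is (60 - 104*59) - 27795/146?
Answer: -914891/146 ≈ -6266.4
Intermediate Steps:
(60 - 104*59) - 27795/146 = (60 - 6136) - 27795/146 = -6076 - 85*327/146 = -6076 - 27795/146 = -914891/146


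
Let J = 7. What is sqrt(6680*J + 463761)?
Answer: sqrt(510521) ≈ 714.51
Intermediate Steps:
sqrt(6680*J + 463761) = sqrt(6680*7 + 463761) = sqrt(46760 + 463761) = sqrt(510521)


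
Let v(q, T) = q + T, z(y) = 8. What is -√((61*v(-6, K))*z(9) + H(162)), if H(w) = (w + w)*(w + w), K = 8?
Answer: -4*√6622 ≈ -325.50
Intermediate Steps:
H(w) = 4*w² (H(w) = (2*w)*(2*w) = 4*w²)
v(q, T) = T + q
-√((61*v(-6, K))*z(9) + H(162)) = -√((61*(8 - 6))*8 + 4*162²) = -√((61*2)*8 + 4*26244) = -√(122*8 + 104976) = -√(976 + 104976) = -√105952 = -4*√6622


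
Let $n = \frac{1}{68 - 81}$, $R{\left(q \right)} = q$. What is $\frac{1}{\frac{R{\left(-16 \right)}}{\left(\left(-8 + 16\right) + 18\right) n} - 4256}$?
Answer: $- \frac{1}{4248} \approx -0.0002354$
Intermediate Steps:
$n = - \frac{1}{13}$ ($n = \frac{1}{-13} = - \frac{1}{13} \approx -0.076923$)
$\frac{1}{\frac{R{\left(-16 \right)}}{\left(\left(-8 + 16\right) + 18\right) n} - 4256} = \frac{1}{- \frac{16}{\left(\left(-8 + 16\right) + 18\right) \left(- \frac{1}{13}\right)} - 4256} = \frac{1}{- \frac{16}{\left(8 + 18\right) \left(- \frac{1}{13}\right)} - 4256} = \frac{1}{- \frac{16}{26 \left(- \frac{1}{13}\right)} - 4256} = \frac{1}{- \frac{16}{-2} - 4256} = \frac{1}{\left(-16\right) \left(- \frac{1}{2}\right) - 4256} = \frac{1}{8 - 4256} = \frac{1}{-4248} = - \frac{1}{4248}$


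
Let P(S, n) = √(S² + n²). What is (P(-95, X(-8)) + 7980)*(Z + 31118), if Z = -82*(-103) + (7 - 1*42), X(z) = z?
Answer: 315441420 + 39529*√9089 ≈ 3.1921e+8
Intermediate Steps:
Z = 8411 (Z = 8446 + (7 - 42) = 8446 - 35 = 8411)
(P(-95, X(-8)) + 7980)*(Z + 31118) = (√((-95)² + (-8)²) + 7980)*(8411 + 31118) = (√(9025 + 64) + 7980)*39529 = (√9089 + 7980)*39529 = (7980 + √9089)*39529 = 315441420 + 39529*√9089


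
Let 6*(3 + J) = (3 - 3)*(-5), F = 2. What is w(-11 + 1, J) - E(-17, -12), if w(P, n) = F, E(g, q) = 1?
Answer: 1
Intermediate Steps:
J = -3 (J = -3 + ((3 - 3)*(-5))/6 = -3 + (0*(-5))/6 = -3 + (⅙)*0 = -3 + 0 = -3)
w(P, n) = 2
w(-11 + 1, J) - E(-17, -12) = 2 - 1*1 = 2 - 1 = 1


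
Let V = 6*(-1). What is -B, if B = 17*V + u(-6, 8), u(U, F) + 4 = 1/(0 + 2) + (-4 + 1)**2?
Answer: 193/2 ≈ 96.500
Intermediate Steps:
V = -6
u(U, F) = 11/2 (u(U, F) = -4 + (1/(0 + 2) + (-4 + 1)**2) = -4 + (1/2 + (-3)**2) = -4 + (1/2 + 9) = -4 + 19/2 = 11/2)
B = -193/2 (B = 17*(-6) + 11/2 = -102 + 11/2 = -193/2 ≈ -96.500)
-B = -1*(-193/2) = 193/2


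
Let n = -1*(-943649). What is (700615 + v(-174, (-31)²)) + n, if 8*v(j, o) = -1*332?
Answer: 3288445/2 ≈ 1.6442e+6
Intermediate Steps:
v(j, o) = -83/2 (v(j, o) = (-1*332)/8 = (⅛)*(-332) = -83/2)
n = 943649
(700615 + v(-174, (-31)²)) + n = (700615 - 83/2) + 943649 = 1401147/2 + 943649 = 3288445/2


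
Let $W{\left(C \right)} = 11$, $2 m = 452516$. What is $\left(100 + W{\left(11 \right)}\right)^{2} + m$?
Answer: $238579$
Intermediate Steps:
$m = 226258$ ($m = \frac{1}{2} \cdot 452516 = 226258$)
$\left(100 + W{\left(11 \right)}\right)^{2} + m = \left(100 + 11\right)^{2} + 226258 = 111^{2} + 226258 = 12321 + 226258 = 238579$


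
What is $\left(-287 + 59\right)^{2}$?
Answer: $51984$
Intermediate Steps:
$\left(-287 + 59\right)^{2} = \left(-228\right)^{2} = 51984$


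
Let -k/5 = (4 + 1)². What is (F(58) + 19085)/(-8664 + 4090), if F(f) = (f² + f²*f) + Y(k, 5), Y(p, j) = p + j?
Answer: -217441/4574 ≈ -47.538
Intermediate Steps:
k = -125 (k = -5*(4 + 1)² = -5*5² = -5*25 = -125)
Y(p, j) = j + p
F(f) = -120 + f² + f³ (F(f) = (f² + f²*f) + (5 - 125) = (f² + f³) - 120 = -120 + f² + f³)
(F(58) + 19085)/(-8664 + 4090) = ((-120 + 58² + 58³) + 19085)/(-8664 + 4090) = ((-120 + 3364 + 195112) + 19085)/(-4574) = (198356 + 19085)*(-1/4574) = 217441*(-1/4574) = -217441/4574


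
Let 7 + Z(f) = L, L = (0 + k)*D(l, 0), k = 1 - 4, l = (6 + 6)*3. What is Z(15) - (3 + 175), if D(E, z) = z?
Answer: -185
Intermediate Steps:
l = 36 (l = 12*3 = 36)
k = -3
L = 0 (L = (0 - 3)*0 = -3*0 = 0)
Z(f) = -7 (Z(f) = -7 + 0 = -7)
Z(15) - (3 + 175) = -7 - (3 + 175) = -7 - 1*178 = -7 - 178 = -185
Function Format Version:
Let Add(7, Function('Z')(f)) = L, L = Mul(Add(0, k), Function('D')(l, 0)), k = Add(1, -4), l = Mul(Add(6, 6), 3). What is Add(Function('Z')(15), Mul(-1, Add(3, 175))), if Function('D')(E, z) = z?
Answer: -185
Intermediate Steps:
l = 36 (l = Mul(12, 3) = 36)
k = -3
L = 0 (L = Mul(Add(0, -3), 0) = Mul(-3, 0) = 0)
Function('Z')(f) = -7 (Function('Z')(f) = Add(-7, 0) = -7)
Add(Function('Z')(15), Mul(-1, Add(3, 175))) = Add(-7, Mul(-1, Add(3, 175))) = Add(-7, Mul(-1, 178)) = Add(-7, -178) = -185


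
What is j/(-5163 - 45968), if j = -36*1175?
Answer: 42300/51131 ≈ 0.82729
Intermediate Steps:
j = -42300
j/(-5163 - 45968) = -42300/(-5163 - 45968) = -42300/(-51131) = -42300*(-1/51131) = 42300/51131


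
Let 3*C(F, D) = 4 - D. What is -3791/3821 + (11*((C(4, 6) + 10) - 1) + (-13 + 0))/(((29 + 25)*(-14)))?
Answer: -2374936/2166507 ≈ -1.0962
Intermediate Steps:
C(F, D) = 4/3 - D/3 (C(F, D) = (4 - D)/3 = 4/3 - D/3)
-3791/3821 + (11*((C(4, 6) + 10) - 1) + (-13 + 0))/(((29 + 25)*(-14))) = -3791/3821 + (11*(((4/3 - 1/3*6) + 10) - 1) + (-13 + 0))/(((29 + 25)*(-14))) = -3791*1/3821 + (11*(((4/3 - 2) + 10) - 1) - 13)/((54*(-14))) = -3791/3821 + (11*((-2/3 + 10) - 1) - 13)/(-756) = -3791/3821 + (11*(28/3 - 1) - 13)*(-1/756) = -3791/3821 + (11*(25/3) - 13)*(-1/756) = -3791/3821 + (275/3 - 13)*(-1/756) = -3791/3821 + (236/3)*(-1/756) = -3791/3821 - 59/567 = -2374936/2166507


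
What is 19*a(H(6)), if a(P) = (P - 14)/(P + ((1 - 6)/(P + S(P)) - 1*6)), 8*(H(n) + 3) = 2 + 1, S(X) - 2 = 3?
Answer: 6859/233 ≈ 29.438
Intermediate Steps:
S(X) = 5 (S(X) = 2 + 3 = 5)
H(n) = -21/8 (H(n) = -3 + (2 + 1)/8 = -3 + (1/8)*3 = -3 + 3/8 = -21/8)
a(P) = (-14 + P)/(-6 + P - 5/(5 + P)) (a(P) = (P - 14)/(P + ((1 - 6)/(P + 5) - 1*6)) = (-14 + P)/(P + (-5/(5 + P) - 6)) = (-14 + P)/(P + (-6 - 5/(5 + P))) = (-14 + P)/(-6 + P - 5/(5 + P)))
19*a(H(6)) = 19*((-70 + (-21/8)**2 - 9*(-21/8))/(-35 + (-21/8)**2 - 1*(-21/8))) = 19*((-70 + 441/64 + 189/8)/(-35 + 441/64 + 21/8)) = 19*(-2527/64/(-1631/64)) = 19*(-64/1631*(-2527/64)) = 19*(361/233) = 6859/233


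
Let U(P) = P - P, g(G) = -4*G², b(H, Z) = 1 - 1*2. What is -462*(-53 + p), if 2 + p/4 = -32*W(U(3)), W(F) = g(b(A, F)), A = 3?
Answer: -208362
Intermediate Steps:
b(H, Z) = -1 (b(H, Z) = 1 - 2 = -1)
U(P) = 0
W(F) = -4 (W(F) = -4*(-1)² = -4*1 = -4)
p = 504 (p = -8 + 4*(-32*(-4)) = -8 + 4*128 = -8 + 512 = 504)
-462*(-53 + p) = -462*(-53 + 504) = -462*451 = -208362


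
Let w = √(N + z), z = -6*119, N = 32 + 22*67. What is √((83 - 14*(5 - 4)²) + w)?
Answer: √(69 + 6*√22) ≈ 9.8561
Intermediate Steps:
N = 1506 (N = 32 + 1474 = 1506)
z = -714
w = 6*√22 (w = √(1506 - 714) = √792 = 6*√22 ≈ 28.142)
√((83 - 14*(5 - 4)²) + w) = √((83 - 14*(5 - 4)²) + 6*√22) = √((83 - 14*1²) + 6*√22) = √((83 - 14*1) + 6*√22) = √((83 - 14) + 6*√22) = √(69 + 6*√22)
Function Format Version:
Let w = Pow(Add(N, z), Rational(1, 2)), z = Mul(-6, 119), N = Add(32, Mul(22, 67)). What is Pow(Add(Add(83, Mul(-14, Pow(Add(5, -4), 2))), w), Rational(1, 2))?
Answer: Pow(Add(69, Mul(6, Pow(22, Rational(1, 2)))), Rational(1, 2)) ≈ 9.8561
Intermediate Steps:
N = 1506 (N = Add(32, 1474) = 1506)
z = -714
w = Mul(6, Pow(22, Rational(1, 2))) (w = Pow(Add(1506, -714), Rational(1, 2)) = Pow(792, Rational(1, 2)) = Mul(6, Pow(22, Rational(1, 2))) ≈ 28.142)
Pow(Add(Add(83, Mul(-14, Pow(Add(5, -4), 2))), w), Rational(1, 2)) = Pow(Add(Add(83, Mul(-14, Pow(Add(5, -4), 2))), Mul(6, Pow(22, Rational(1, 2)))), Rational(1, 2)) = Pow(Add(Add(83, Mul(-14, Pow(1, 2))), Mul(6, Pow(22, Rational(1, 2)))), Rational(1, 2)) = Pow(Add(Add(83, Mul(-14, 1)), Mul(6, Pow(22, Rational(1, 2)))), Rational(1, 2)) = Pow(Add(Add(83, -14), Mul(6, Pow(22, Rational(1, 2)))), Rational(1, 2)) = Pow(Add(69, Mul(6, Pow(22, Rational(1, 2)))), Rational(1, 2))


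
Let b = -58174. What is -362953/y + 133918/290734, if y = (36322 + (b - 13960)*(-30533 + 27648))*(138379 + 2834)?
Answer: 1968091352513440753/4272697371683957952 ≈ 0.46062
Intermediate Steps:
y = 29392485032256 (y = (36322 + (-58174 - 13960)*(-30533 + 27648))*(138379 + 2834) = (36322 - 72134*(-2885))*141213 = (36322 + 208106590)*141213 = 208142912*141213 = 29392485032256)
-362953/y + 133918/290734 = -362953/29392485032256 + 133918/290734 = -362953*1/29392485032256 + 133918*(1/290734) = -362953/29392485032256 + 66959/145367 = 1968091352513440753/4272697371683957952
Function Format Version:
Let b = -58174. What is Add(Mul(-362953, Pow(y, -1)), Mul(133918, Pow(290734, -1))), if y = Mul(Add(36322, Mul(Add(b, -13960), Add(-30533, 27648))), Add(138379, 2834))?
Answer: Rational(1968091352513440753, 4272697371683957952) ≈ 0.46062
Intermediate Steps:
y = 29392485032256 (y = Mul(Add(36322, Mul(Add(-58174, -13960), Add(-30533, 27648))), Add(138379, 2834)) = Mul(Add(36322, Mul(-72134, -2885)), 141213) = Mul(Add(36322, 208106590), 141213) = Mul(208142912, 141213) = 29392485032256)
Add(Mul(-362953, Pow(y, -1)), Mul(133918, Pow(290734, -1))) = Add(Mul(-362953, Pow(29392485032256, -1)), Mul(133918, Pow(290734, -1))) = Add(Mul(-362953, Rational(1, 29392485032256)), Mul(133918, Rational(1, 290734))) = Add(Rational(-362953, 29392485032256), Rational(66959, 145367)) = Rational(1968091352513440753, 4272697371683957952)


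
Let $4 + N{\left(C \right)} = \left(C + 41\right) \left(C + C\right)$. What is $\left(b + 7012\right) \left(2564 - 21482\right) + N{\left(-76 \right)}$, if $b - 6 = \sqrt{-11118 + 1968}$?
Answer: $-132761208 - 94590 i \sqrt{366} \approx -1.3276 \cdot 10^{8} - 1.8096 \cdot 10^{6} i$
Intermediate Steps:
$b = 6 + 5 i \sqrt{366}$ ($b = 6 + \sqrt{-11118 + 1968} = 6 + \sqrt{-9150} = 6 + 5 i \sqrt{366} \approx 6.0 + 95.656 i$)
$N{\left(C \right)} = -4 + 2 C \left(41 + C\right)$ ($N{\left(C \right)} = -4 + \left(C + 41\right) \left(C + C\right) = -4 + \left(41 + C\right) 2 C = -4 + 2 C \left(41 + C\right)$)
$\left(b + 7012\right) \left(2564 - 21482\right) + N{\left(-76 \right)} = \left(\left(6 + 5 i \sqrt{366}\right) + 7012\right) \left(2564 - 21482\right) + \left(-4 + 2 \left(-76\right)^{2} + 82 \left(-76\right)\right) = \left(7018 + 5 i \sqrt{366}\right) \left(-18918\right) - -5316 = \left(-132766524 - 94590 i \sqrt{366}\right) - -5316 = \left(-132766524 - 94590 i \sqrt{366}\right) + 5316 = -132761208 - 94590 i \sqrt{366}$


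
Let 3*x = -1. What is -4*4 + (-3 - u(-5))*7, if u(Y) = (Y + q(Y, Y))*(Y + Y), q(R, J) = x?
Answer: -1231/3 ≈ -410.33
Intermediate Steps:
x = -1/3 (x = (1/3)*(-1) = -1/3 ≈ -0.33333)
q(R, J) = -1/3
u(Y) = 2*Y*(-1/3 + Y) (u(Y) = (Y - 1/3)*(Y + Y) = (-1/3 + Y)*(2*Y) = 2*Y*(-1/3 + Y))
-4*4 + (-3 - u(-5))*7 = -4*4 + (-3 - 2*(-5)*(-1 + 3*(-5))/3)*7 = -16 + (-3 - 2*(-5)*(-1 - 15)/3)*7 = -16 + (-3 - 2*(-5)*(-16)/3)*7 = -16 + (-3 - 1*160/3)*7 = -16 + (-3 - 160/3)*7 = -16 - 169/3*7 = -16 - 1183/3 = -1231/3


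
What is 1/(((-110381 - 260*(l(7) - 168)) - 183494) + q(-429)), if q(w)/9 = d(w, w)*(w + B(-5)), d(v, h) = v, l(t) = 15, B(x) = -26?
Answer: 1/1502660 ≈ 6.6549e-7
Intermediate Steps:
q(w) = 9*w*(-26 + w) (q(w) = 9*(w*(w - 26)) = 9*(w*(-26 + w)) = 9*w*(-26 + w))
1/(((-110381 - 260*(l(7) - 168)) - 183494) + q(-429)) = 1/(((-110381 - 260*(15 - 168)) - 183494) + 9*(-429)*(-26 - 429)) = 1/(((-110381 - 260*(-153)) - 183494) + 9*(-429)*(-455)) = 1/(((-110381 + 39780) - 183494) + 1756755) = 1/((-70601 - 183494) + 1756755) = 1/(-254095 + 1756755) = 1/1502660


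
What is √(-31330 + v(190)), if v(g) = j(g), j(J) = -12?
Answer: I*√31342 ≈ 177.04*I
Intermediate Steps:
v(g) = -12
√(-31330 + v(190)) = √(-31330 - 12) = √(-31342) = I*√31342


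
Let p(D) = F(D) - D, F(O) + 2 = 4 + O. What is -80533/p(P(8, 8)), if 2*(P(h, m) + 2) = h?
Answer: -80533/2 ≈ -40267.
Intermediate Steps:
P(h, m) = -2 + h/2
F(O) = 2 + O (F(O) = -2 + (4 + O) = 2 + O)
p(D) = 2 (p(D) = (2 + D) - D = 2)
-80533/p(P(8, 8)) = -80533/2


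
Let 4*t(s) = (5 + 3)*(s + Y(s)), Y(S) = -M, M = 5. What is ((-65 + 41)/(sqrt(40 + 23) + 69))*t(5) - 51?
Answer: -51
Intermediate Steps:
Y(S) = -5 (Y(S) = -1*5 = -5)
t(s) = -10 + 2*s (t(s) = ((5 + 3)*(s - 5))/4 = (8*(-5 + s))/4 = (-40 + 8*s)/4 = -10 + 2*s)
((-65 + 41)/(sqrt(40 + 23) + 69))*t(5) - 51 = ((-65 + 41)/(sqrt(40 + 23) + 69))*(-10 + 2*5) - 51 = (-24/(sqrt(63) + 69))*(-10 + 10) - 51 = -24/(3*sqrt(7) + 69)*0 - 51 = -24/(69 + 3*sqrt(7))*0 - 51 = 0 - 51 = -51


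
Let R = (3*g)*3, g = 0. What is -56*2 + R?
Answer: -112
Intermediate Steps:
R = 0 (R = (3*0)*3 = 0*3 = 0)
-56*2 + R = -56*2 + 0 = -112 + 0 = -112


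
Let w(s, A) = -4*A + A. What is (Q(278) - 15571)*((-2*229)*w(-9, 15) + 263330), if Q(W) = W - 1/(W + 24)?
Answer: -655686599390/151 ≈ -4.3423e+9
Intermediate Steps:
w(s, A) = -3*A
Q(W) = W - 1/(24 + W)
(Q(278) - 15571)*((-2*229)*w(-9, 15) + 263330) = ((-1 + 278² + 24*278)/(24 + 278) - 15571)*((-2*229)*(-3*15) + 263330) = ((-1 + 77284 + 6672)/302 - 15571)*(-458*(-45) + 263330) = ((1/302)*83955 - 15571)*(20610 + 263330) = (83955/302 - 15571)*283940 = -4618487/302*283940 = -655686599390/151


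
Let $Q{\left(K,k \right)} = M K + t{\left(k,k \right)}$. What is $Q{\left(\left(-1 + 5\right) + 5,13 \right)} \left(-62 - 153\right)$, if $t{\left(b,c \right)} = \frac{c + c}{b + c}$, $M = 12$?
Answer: $-23435$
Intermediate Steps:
$t{\left(b,c \right)} = \frac{2 c}{b + c}$
$Q{\left(K,k \right)} = 1 + 12 K$ ($Q{\left(K,k \right)} = 12 K + \frac{2 k}{k + k} = 12 K + \frac{2 k}{2 k} = 12 K + 2 k \frac{1}{2 k} = 12 K + 1 = 1 + 12 K$)
$Q{\left(\left(-1 + 5\right) + 5,13 \right)} \left(-62 - 153\right) = \left(1 + 12 \left(\left(-1 + 5\right) + 5\right)\right) \left(-62 - 153\right) = \left(1 + 12 \left(4 + 5\right)\right) \left(-215\right) = \left(1 + 12 \cdot 9\right) \left(-215\right) = \left(1 + 108\right) \left(-215\right) = 109 \left(-215\right) = -23435$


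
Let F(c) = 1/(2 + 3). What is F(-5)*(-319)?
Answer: -319/5 ≈ -63.800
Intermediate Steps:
F(c) = ⅕ (F(c) = 1/5 = ⅕)
F(-5)*(-319) = (⅕)*(-319) = -319/5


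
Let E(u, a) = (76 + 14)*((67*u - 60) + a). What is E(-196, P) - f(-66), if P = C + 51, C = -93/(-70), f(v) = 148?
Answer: -8279029/7 ≈ -1.1827e+6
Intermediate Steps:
C = 93/70 (C = -93*(-1/70) = 93/70 ≈ 1.3286)
P = 3663/70 (P = 93/70 + 51 = 3663/70 ≈ 52.329)
E(u, a) = -5400 + 90*a + 6030*u (E(u, a) = 90*((-60 + 67*u) + a) = 90*(-60 + a + 67*u) = -5400 + 90*a + 6030*u)
E(-196, P) - f(-66) = (-5400 + 90*(3663/70) + 6030*(-196)) - 1*148 = (-5400 + 32967/7 - 1181880) - 148 = -8277993/7 - 148 = -8279029/7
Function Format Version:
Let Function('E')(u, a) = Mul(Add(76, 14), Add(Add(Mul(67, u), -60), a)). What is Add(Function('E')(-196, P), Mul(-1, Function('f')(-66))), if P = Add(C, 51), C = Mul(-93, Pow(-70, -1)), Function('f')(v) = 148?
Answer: Rational(-8279029, 7) ≈ -1.1827e+6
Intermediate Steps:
C = Rational(93, 70) (C = Mul(-93, Rational(-1, 70)) = Rational(93, 70) ≈ 1.3286)
P = Rational(3663, 70) (P = Add(Rational(93, 70), 51) = Rational(3663, 70) ≈ 52.329)
Function('E')(u, a) = Add(-5400, Mul(90, a), Mul(6030, u)) (Function('E')(u, a) = Mul(90, Add(Add(-60, Mul(67, u)), a)) = Mul(90, Add(-60, a, Mul(67, u))) = Add(-5400, Mul(90, a), Mul(6030, u)))
Add(Function('E')(-196, P), Mul(-1, Function('f')(-66))) = Add(Add(-5400, Mul(90, Rational(3663, 70)), Mul(6030, -196)), Mul(-1, 148)) = Add(Add(-5400, Rational(32967, 7), -1181880), -148) = Add(Rational(-8277993, 7), -148) = Rational(-8279029, 7)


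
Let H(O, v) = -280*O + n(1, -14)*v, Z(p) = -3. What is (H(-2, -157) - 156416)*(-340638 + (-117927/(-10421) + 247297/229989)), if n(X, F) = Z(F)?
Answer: 42284538365941794690/798905123 ≈ 5.2928e+10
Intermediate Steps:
n(X, F) = -3
H(O, v) = -280*O - 3*v
(H(-2, -157) - 156416)*(-340638 + (-117927/(-10421) + 247297/229989)) = ((-280*(-2) - 3*(-157)) - 156416)*(-340638 + (-117927/(-10421) + 247297/229989)) = ((560 + 471) - 156416)*(-340638 + (-117927*(-1/10421) + 247297*(1/229989))) = (1031 - 156416)*(-340638 + (117927/10421 + 247297/229989)) = -155385*(-340638 + 29698994840/2396715369) = -155385*(-816382630870582/2396715369) = 42284538365941794690/798905123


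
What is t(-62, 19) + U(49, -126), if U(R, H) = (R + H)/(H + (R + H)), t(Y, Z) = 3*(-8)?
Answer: -685/29 ≈ -23.621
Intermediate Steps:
t(Y, Z) = -24
U(R, H) = (H + R)/(R + 2*H) (U(R, H) = (H + R)/(H + (H + R)) = (H + R)/(R + 2*H))
t(-62, 19) + U(49, -126) = -24 + (-126 + 49)/(49 + 2*(-126)) = -24 - 77/(49 - 252) = -24 - 77/(-203) = -24 - 1/203*(-77) = -24 + 11/29 = -685/29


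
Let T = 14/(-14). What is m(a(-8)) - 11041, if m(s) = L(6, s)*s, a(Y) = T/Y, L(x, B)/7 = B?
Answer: -706617/64 ≈ -11041.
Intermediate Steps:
L(x, B) = 7*B
T = -1 (T = 14*(-1/14) = -1)
a(Y) = -1/Y
m(s) = 7*s**2 (m(s) = (7*s)*s = 7*s**2)
m(a(-8)) - 11041 = 7*(-1/(-8))**2 - 11041 = 7*(-1*(-1/8))**2 - 11041 = 7*(1/8)**2 - 11041 = 7*(1/64) - 11041 = 7/64 - 11041 = -706617/64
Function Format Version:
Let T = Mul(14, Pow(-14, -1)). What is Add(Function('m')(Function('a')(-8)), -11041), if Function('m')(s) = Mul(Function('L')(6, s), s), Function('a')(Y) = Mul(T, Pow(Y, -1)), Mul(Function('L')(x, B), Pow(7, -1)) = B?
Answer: Rational(-706617, 64) ≈ -11041.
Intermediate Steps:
Function('L')(x, B) = Mul(7, B)
T = -1 (T = Mul(14, Rational(-1, 14)) = -1)
Function('a')(Y) = Mul(-1, Pow(Y, -1))
Function('m')(s) = Mul(7, Pow(s, 2)) (Function('m')(s) = Mul(Mul(7, s), s) = Mul(7, Pow(s, 2)))
Add(Function('m')(Function('a')(-8)), -11041) = Add(Mul(7, Pow(Mul(-1, Pow(-8, -1)), 2)), -11041) = Add(Mul(7, Pow(Mul(-1, Rational(-1, 8)), 2)), -11041) = Add(Mul(7, Pow(Rational(1, 8), 2)), -11041) = Add(Mul(7, Rational(1, 64)), -11041) = Add(Rational(7, 64), -11041) = Rational(-706617, 64)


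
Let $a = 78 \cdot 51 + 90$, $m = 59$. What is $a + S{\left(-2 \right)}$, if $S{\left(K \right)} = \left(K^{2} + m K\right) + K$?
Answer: $3952$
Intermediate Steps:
$a = 4068$ ($a = 3978 + 90 = 4068$)
$S{\left(K \right)} = K^{2} + 60 K$ ($S{\left(K \right)} = \left(K^{2} + 59 K\right) + K = K^{2} + 60 K$)
$a + S{\left(-2 \right)} = 4068 - 2 \left(60 - 2\right) = 4068 - 116 = 3952$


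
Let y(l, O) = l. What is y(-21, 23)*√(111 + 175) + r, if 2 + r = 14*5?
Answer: 68 - 21*√286 ≈ -287.14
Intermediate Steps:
r = 68 (r = -2 + 14*5 = -2 + 70 = 68)
y(-21, 23)*√(111 + 175) + r = -21*√(111 + 175) + 68 = -21*√286 + 68 = 68 - 21*√286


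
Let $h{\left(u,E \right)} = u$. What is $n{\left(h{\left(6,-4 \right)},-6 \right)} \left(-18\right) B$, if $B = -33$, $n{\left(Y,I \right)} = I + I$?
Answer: $-7128$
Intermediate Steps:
$n{\left(Y,I \right)} = 2 I$
$n{\left(h{\left(6,-4 \right)},-6 \right)} \left(-18\right) B = 2 \left(-6\right) \left(-18\right) \left(-33\right) = \left(-12\right) \left(-18\right) \left(-33\right) = 216 \left(-33\right) = -7128$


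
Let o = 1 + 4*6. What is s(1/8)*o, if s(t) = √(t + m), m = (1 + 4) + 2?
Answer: 25*√114/4 ≈ 66.732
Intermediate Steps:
o = 25 (o = 1 + 24 = 25)
m = 7 (m = 5 + 2 = 7)
s(t) = √(7 + t) (s(t) = √(t + 7) = √(7 + t))
s(1/8)*o = √(7 + 1/8)*25 = √(7 + ⅛)*25 = √(57/8)*25 = (√114/4)*25 = 25*√114/4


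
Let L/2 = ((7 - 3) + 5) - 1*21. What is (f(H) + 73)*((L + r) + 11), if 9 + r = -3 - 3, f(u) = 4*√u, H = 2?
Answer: -2044 - 112*√2 ≈ -2202.4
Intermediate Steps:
L = -24 (L = 2*(((7 - 3) + 5) - 1*21) = 2*((4 + 5) - 21) = 2*(9 - 21) = 2*(-12) = -24)
r = -15 (r = -9 + (-3 - 3) = -9 - 6 = -15)
(f(H) + 73)*((L + r) + 11) = (4*√2 + 73)*((-24 - 15) + 11) = (73 + 4*√2)*(-39 + 11) = (73 + 4*√2)*(-28) = -2044 - 112*√2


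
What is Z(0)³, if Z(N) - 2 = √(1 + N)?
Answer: 27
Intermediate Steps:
Z(N) = 2 + √(1 + N)
Z(0)³ = (2 + √(1 + 0))³ = (2 + √1)³ = (2 + 1)³ = 3³ = 27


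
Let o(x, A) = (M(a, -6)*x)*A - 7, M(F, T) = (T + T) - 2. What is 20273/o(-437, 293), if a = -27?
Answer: 20273/1792567 ≈ 0.011309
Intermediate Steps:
M(F, T) = -2 + 2*T (M(F, T) = 2*T - 2 = -2 + 2*T)
o(x, A) = -7 - 14*A*x (o(x, A) = ((-2 + 2*(-6))*x)*A - 7 = ((-2 - 12)*x)*A - 7 = (-14*x)*A - 7 = -14*A*x - 7 = -7 - 14*A*x)
20273/o(-437, 293) = 20273/(-7 - 14*293*(-437)) = 20273/(-7 + 1792574) = 20273/1792567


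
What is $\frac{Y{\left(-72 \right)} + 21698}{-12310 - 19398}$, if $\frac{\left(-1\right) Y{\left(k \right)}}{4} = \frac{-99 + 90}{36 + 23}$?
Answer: $- \frac{640109}{935386} \approx -0.68433$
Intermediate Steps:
$Y{\left(k \right)} = \frac{36}{59}$ ($Y{\left(k \right)} = - 4 \frac{-99 + 90}{36 + 23} = - 4 \left(- \frac{9}{59}\right) = - 4 \left(\left(-9\right) \frac{1}{59}\right) = \left(-4\right) \left(- \frac{9}{59}\right) = \frac{36}{59}$)
$\frac{Y{\left(-72 \right)} + 21698}{-12310 - 19398} = \frac{\frac{36}{59} + 21698}{-12310 - 19398} = \frac{1280218}{59 \left(-31708\right)} = \frac{1280218}{59} \left(- \frac{1}{31708}\right) = - \frac{640109}{935386}$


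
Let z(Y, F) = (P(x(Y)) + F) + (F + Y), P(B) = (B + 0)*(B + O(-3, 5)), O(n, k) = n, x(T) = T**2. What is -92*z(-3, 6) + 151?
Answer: -5645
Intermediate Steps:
P(B) = B*(-3 + B) (P(B) = (B + 0)*(B - 3) = B*(-3 + B))
z(Y, F) = Y + 2*F + Y**2*(-3 + Y**2) (z(Y, F) = (Y**2*(-3 + Y**2) + F) + (F + Y) = (F + Y**2*(-3 + Y**2)) + (F + Y) = Y + 2*F + Y**2*(-3 + Y**2))
-92*z(-3, 6) + 151 = -92*(-3 + 2*6 + (-3)**2*(-3 + (-3)**2)) + 151 = -92*(-3 + 12 + 9*(-3 + 9)) + 151 = -92*(-3 + 12 + 9*6) + 151 = -92*(-3 + 12 + 54) + 151 = -92*63 + 151 = -5796 + 151 = -5645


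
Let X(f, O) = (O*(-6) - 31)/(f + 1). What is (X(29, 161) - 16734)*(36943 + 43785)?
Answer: -20303778188/15 ≈ -1.3536e+9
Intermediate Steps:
X(f, O) = (-31 - 6*O)/(1 + f) (X(f, O) = (-6*O - 31)/(1 + f) = (-31 - 6*O)/(1 + f))
(X(29, 161) - 16734)*(36943 + 43785) = ((-31 - 6*161)/(1 + 29) - 16734)*(36943 + 43785) = ((-31 - 966)/30 - 16734)*80728 = ((1/30)*(-997) - 16734)*80728 = (-997/30 - 16734)*80728 = -503017/30*80728 = -20303778188/15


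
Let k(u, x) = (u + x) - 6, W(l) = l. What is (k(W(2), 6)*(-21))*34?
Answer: -1428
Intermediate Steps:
k(u, x) = -6 + u + x
(k(W(2), 6)*(-21))*34 = ((-6 + 2 + 6)*(-21))*34 = (2*(-21))*34 = -42*34 = -1428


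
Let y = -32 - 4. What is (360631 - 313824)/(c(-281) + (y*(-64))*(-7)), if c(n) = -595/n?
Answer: -13152767/4531373 ≈ -2.9026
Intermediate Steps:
y = -36
(360631 - 313824)/(c(-281) + (y*(-64))*(-7)) = (360631 - 313824)/(-595/(-281) - 36*(-64)*(-7)) = 46807/(-595*(-1/281) + 2304*(-7)) = 46807/(595/281 - 16128) = 46807/(-4531373/281) = 46807*(-281/4531373) = -13152767/4531373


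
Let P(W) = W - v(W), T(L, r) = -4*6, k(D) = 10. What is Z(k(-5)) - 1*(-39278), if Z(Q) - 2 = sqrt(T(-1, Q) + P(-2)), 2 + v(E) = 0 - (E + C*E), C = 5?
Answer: 39280 + 6*I ≈ 39280.0 + 6.0*I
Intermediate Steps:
v(E) = -2 - 6*E (v(E) = -2 + (0 - (E + 5*E)) = -2 + (0 - 6*E) = -2 - 6*E)
T(L, r) = -24
P(W) = 2 + 7*W (P(W) = W - (-2 - 6*W) = W + (2 + 6*W) = 2 + 7*W)
Z(Q) = 2 + 6*I (Z(Q) = 2 + sqrt(-24 + (2 + 7*(-2))) = 2 + sqrt(-24 + (2 - 14)) = 2 + sqrt(-24 - 12) = 2 + sqrt(-36) = 2 + 6*I)
Z(k(-5)) - 1*(-39278) = (2 + 6*I) - 1*(-39278) = (2 + 6*I) + 39278 = 39280 + 6*I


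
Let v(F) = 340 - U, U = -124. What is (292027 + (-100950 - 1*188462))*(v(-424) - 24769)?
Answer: -63557575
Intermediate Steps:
v(F) = 464 (v(F) = 340 - 1*(-124) = 340 + 124 = 464)
(292027 + (-100950 - 1*188462))*(v(-424) - 24769) = (292027 + (-100950 - 1*188462))*(464 - 24769) = (292027 + (-100950 - 188462))*(-24305) = (292027 - 289412)*(-24305) = 2615*(-24305) = -63557575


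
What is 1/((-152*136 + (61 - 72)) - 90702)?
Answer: -1/111385 ≈ -8.9779e-6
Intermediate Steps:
1/((-152*136 + (61 - 72)) - 90702) = 1/((-20672 - 11) - 90702) = 1/(-20683 - 90702) = 1/(-111385) = -1/111385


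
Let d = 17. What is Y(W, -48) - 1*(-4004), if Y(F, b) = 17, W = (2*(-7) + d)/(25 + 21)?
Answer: 4021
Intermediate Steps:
W = 3/46 (W = (2*(-7) + 17)/(25 + 21) = (-14 + 17)/46 = 3*(1/46) = 3/46 ≈ 0.065217)
Y(W, -48) - 1*(-4004) = 17 - 1*(-4004) = 17 + 4004 = 4021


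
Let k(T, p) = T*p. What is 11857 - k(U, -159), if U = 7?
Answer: 12970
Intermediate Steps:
11857 - k(U, -159) = 11857 - 7*(-159) = 11857 - 1*(-1113) = 11857 + 1113 = 12970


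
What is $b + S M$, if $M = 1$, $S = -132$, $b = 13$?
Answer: $-119$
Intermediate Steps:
$b + S M = 13 - 132 = -119$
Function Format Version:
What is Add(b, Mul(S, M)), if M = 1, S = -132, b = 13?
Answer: -119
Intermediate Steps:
Add(b, Mul(S, M)) = Add(13, Mul(-132, 1)) = Add(13, -132) = -119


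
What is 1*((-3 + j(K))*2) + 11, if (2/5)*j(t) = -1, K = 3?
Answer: 0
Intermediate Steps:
j(t) = -5/2 (j(t) = (5/2)*(-1) = -5/2)
1*((-3 + j(K))*2) + 11 = 1*((-3 - 5/2)*2) + 11 = 1*(-11/2*2) + 11 = 1*(-11) + 11 = -11 + 11 = 0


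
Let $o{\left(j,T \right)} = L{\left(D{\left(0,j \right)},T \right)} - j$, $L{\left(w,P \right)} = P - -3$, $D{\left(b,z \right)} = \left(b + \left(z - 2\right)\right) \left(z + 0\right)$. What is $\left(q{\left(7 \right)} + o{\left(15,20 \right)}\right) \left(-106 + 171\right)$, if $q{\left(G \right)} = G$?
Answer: $975$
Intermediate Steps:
$D{\left(b,z \right)} = z \left(-2 + b + z\right)$ ($D{\left(b,z \right)} = \left(b + \left(-2 + z\right)\right) z = \left(-2 + b + z\right) z = z \left(-2 + b + z\right)$)
$L{\left(w,P \right)} = 3 + P$ ($L{\left(w,P \right)} = P + 3 = 3 + P$)
$o{\left(j,T \right)} = 3 + T - j$ ($o{\left(j,T \right)} = \left(3 + T\right) - j = 3 + T - j$)
$\left(q{\left(7 \right)} + o{\left(15,20 \right)}\right) \left(-106 + 171\right) = \left(7 + \left(3 + 20 - 15\right)\right) \left(-106 + 171\right) = \left(7 + \left(3 + 20 - 15\right)\right) 65 = \left(7 + 8\right) 65 = 15 \cdot 65 = 975$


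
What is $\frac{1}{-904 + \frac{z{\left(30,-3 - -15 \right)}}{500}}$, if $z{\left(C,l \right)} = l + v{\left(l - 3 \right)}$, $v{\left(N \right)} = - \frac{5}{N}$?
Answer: $- \frac{4500}{4067897} \approx -0.0011062$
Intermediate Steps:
$z{\left(C,l \right)} = l - \frac{5}{-3 + l}$ ($z{\left(C,l \right)} = l - \frac{5}{l - 3} = l - \frac{5}{-3 + l}$)
$\frac{1}{-904 + \frac{z{\left(30,-3 - -15 \right)}}{500}} = \frac{1}{-904 + \frac{\frac{1}{-3 - -12} \left(-5 + \left(-3 - -15\right) \left(-3 - -12\right)\right)}{500}} = \frac{1}{-904 + \frac{-5 + \left(-3 + 15\right) \left(-3 + \left(-3 + 15\right)\right)}{-3 + \left(-3 + 15\right)} \frac{1}{500}} = \frac{1}{-904 + \frac{-5 + 12 \left(-3 + 12\right)}{-3 + 12} \cdot \frac{1}{500}} = \frac{1}{-904 + \frac{-5 + 12 \cdot 9}{9} \cdot \frac{1}{500}} = \frac{1}{-904 + \frac{-5 + 108}{9} \cdot \frac{1}{500}} = \frac{1}{-904 + \frac{1}{9} \cdot 103 \cdot \frac{1}{500}} = \frac{1}{-904 + \frac{103}{9} \cdot \frac{1}{500}} = \frac{1}{-904 + \frac{103}{4500}} = \frac{1}{- \frac{4067897}{4500}} = - \frac{4500}{4067897}$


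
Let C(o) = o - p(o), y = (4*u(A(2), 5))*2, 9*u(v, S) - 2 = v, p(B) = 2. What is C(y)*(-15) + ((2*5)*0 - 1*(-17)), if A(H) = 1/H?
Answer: 41/3 ≈ 13.667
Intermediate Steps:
u(v, S) = 2/9 + v/9
y = 20/9 (y = (4*(2/9 + (1/9)/2))*2 = (4*(2/9 + (1/9)*(1/2)))*2 = (4*(2/9 + 1/18))*2 = (4*(5/18))*2 = (10/9)*2 = 20/9 ≈ 2.2222)
C(o) = -2 + o (C(o) = o - 1*2 = o - 2 = -2 + o)
C(y)*(-15) + ((2*5)*0 - 1*(-17)) = (-2 + 20/9)*(-15) + ((2*5)*0 - 1*(-17)) = (2/9)*(-15) + (10*0 + 17) = -10/3 + (0 + 17) = -10/3 + 17 = 41/3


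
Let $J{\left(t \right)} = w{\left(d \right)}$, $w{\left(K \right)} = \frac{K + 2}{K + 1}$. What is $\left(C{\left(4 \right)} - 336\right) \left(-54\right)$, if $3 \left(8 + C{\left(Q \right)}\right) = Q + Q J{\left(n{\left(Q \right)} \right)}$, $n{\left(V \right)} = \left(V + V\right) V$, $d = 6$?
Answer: $\frac{128952}{7} \approx 18422.0$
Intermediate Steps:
$n{\left(V \right)} = 2 V^{2}$ ($n{\left(V \right)} = 2 V V = 2 V^{2}$)
$w{\left(K \right)} = \frac{2 + K}{1 + K}$
$J{\left(t \right)} = \frac{8}{7}$ ($J{\left(t \right)} = \frac{2 + 6}{1 + 6} = \frac{1}{7} \cdot 8 = \frac{8}{7}$)
$C{\left(Q \right)} = -8 + \frac{5 Q}{7}$ ($C{\left(Q \right)} = -8 + \frac{Q + Q \frac{8}{7}}{3} = -8 + \frac{Q + \frac{8 Q}{7}}{3} = -8 + \frac{\frac{15}{7} Q}{3} = -8 + \frac{5 Q}{7}$)
$\left(C{\left(4 \right)} - 336\right) \left(-54\right) = \left(\left(-8 + \frac{5}{7} \cdot 4\right) - 336\right) \left(-54\right) = \left(\left(-8 + \frac{20}{7}\right) - 336\right) \left(-54\right) = \left(- \frac{36}{7} - 336\right) \left(-54\right) = \left(- \frac{2388}{7}\right) \left(-54\right) = \frac{128952}{7}$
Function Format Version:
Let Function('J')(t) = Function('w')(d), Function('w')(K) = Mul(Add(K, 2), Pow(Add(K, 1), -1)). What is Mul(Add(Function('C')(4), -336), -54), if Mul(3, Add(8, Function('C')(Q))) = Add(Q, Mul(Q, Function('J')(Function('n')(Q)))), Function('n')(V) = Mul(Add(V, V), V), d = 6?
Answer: Rational(128952, 7) ≈ 18422.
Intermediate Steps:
Function('n')(V) = Mul(2, Pow(V, 2)) (Function('n')(V) = Mul(Mul(2, V), V) = Mul(2, Pow(V, 2)))
Function('w')(K) = Mul(Pow(Add(1, K), -1), Add(2, K)) (Function('w')(K) = Mul(Add(2, K), Pow(Add(1, K), -1)) = Mul(Pow(Add(1, K), -1), Add(2, K)))
Function('J')(t) = Rational(8, 7) (Function('J')(t) = Mul(Pow(Add(1, 6), -1), Add(2, 6)) = Mul(Pow(7, -1), 8) = Mul(Rational(1, 7), 8) = Rational(8, 7))
Function('C')(Q) = Add(-8, Mul(Rational(5, 7), Q)) (Function('C')(Q) = Add(-8, Mul(Rational(1, 3), Add(Q, Mul(Q, Rational(8, 7))))) = Add(-8, Mul(Rational(1, 3), Add(Q, Mul(Rational(8, 7), Q)))) = Add(-8, Mul(Rational(1, 3), Mul(Rational(15, 7), Q))) = Add(-8, Mul(Rational(5, 7), Q)))
Mul(Add(Function('C')(4), -336), -54) = Mul(Add(Add(-8, Mul(Rational(5, 7), 4)), -336), -54) = Mul(Add(Add(-8, Rational(20, 7)), -336), -54) = Mul(Add(Rational(-36, 7), -336), -54) = Mul(Rational(-2388, 7), -54) = Rational(128952, 7)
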